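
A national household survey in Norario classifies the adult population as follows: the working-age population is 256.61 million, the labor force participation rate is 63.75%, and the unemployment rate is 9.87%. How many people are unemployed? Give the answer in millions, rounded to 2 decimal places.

About 16.15 million are unemployed.

Labor force = 0.6375 × 256.61 = 163.59 million.
Unemployed = 0.0987 × 163.59 ≈ 16.15 million.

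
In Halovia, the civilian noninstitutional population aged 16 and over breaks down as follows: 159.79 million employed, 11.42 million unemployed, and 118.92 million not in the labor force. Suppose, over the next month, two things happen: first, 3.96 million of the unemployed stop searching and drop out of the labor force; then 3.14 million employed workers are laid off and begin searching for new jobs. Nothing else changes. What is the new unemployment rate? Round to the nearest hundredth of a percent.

New unemployment rate ≈ 6.34%.

Initially, labor force = 159.79 + 11.42 = 171.21 million, so u = 11.42/171.21 = 6.67%.
After the first change, unemployed and labor force both fall by 3.96 → E = 159.79, U = 7.46, labor force = 167.25 million.
After the second change, employed falls and unemployed rises by 3.14; labor force unchanged → E = 156.65, U = 10.60, labor force = 167.25 million.
New unemployment rate = 10.60 / 167.25 = 6.34%.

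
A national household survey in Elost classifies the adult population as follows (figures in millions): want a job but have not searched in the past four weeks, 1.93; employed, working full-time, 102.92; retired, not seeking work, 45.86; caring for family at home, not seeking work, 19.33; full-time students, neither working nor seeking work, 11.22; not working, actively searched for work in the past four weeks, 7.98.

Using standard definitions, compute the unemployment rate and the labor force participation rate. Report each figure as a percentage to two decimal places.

Unemployment rate ≈ 7.20%; labor force participation rate ≈ 58.60%.

Employed = 102.92 million.
Unemployed = 7.98 million.
Labor force = 102.92 + 7.98 = 110.90 million.
Not in labor force = 1.93 + 45.86 + 19.33 + 11.22 = 78.34 million (those not working and not actively searching are outside the labor force — including those who want a job but have given up searching).
Civilian working-age population = 110.90 + 78.34 = 189.24 million.
Unemployment rate = 7.98 / 110.90 = 7.20%.
Labor force participation rate = 110.90 / 189.24 = 58.60%.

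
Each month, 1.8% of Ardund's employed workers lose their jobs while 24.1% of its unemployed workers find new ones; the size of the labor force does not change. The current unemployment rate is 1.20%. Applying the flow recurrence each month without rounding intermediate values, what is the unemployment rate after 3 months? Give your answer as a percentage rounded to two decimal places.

With a fixed labor force, u_{t+1} = u_t + s·(1−u_t) − f·u_t = u_t·(1−s−f) + s.
Here 1−s−f = 0.741 and s = 0.018.
u_1 = 0.012000 × 0.741 + 0.018 = 0.026892.
u_2 = 0.026892 × 0.741 + 0.018 = 0.037927.
u_3 = 0.037927 × 0.741 + 0.018 = 0.046104.

Unemployment rate after three months ≈ 4.61%.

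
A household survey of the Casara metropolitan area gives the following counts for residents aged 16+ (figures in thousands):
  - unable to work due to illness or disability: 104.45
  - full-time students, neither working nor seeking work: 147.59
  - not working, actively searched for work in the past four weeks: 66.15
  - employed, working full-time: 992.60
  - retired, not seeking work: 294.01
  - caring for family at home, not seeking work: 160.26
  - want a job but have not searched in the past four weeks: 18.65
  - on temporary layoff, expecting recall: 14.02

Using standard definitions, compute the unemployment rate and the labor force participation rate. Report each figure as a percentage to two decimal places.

Employed = 992.60 thousand.
Unemployed = 66.15 + 14.02 = 80.17 thousand (jobless and actively searching, or on temporary layoff).
Labor force = 992.60 + 80.17 = 1,072.77 thousand.
Not in labor force = 104.45 + 147.59 + 294.01 + 160.26 + 18.65 = 724.96 thousand (those not working and not actively searching are outside the labor force — including those who want a job but have given up searching).
Civilian working-age population = 1,072.77 + 724.96 = 1,797.73 thousand.
Unemployment rate = 80.17 / 1,072.77 = 7.47%.
Labor force participation rate = 1,072.77 / 1,797.73 = 59.67%.

Unemployment rate ≈ 7.47%; labor force participation rate ≈ 59.67%.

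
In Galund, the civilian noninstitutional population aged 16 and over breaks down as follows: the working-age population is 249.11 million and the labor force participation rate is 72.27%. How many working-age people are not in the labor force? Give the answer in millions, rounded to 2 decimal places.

About 69.08 million are not in the labor force.

Share not in the labor force = 1 − 0.7227 = 0.2773.
Not in labor force = 0.2773 × 249.11 ≈ 69.08 million.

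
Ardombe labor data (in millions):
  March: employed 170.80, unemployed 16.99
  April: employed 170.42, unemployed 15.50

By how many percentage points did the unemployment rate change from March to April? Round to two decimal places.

The unemployment rate changed by −0.71 percentage points.

March: labor force = 170.80 + 16.99 = 187.79; u = 16.99/187.79 = 9.05%.
April: labor force = 170.42 + 15.50 = 185.92; u = 15.50/185.92 = 8.34%.
Change = 8.34% − 9.05% = −0.71 pp.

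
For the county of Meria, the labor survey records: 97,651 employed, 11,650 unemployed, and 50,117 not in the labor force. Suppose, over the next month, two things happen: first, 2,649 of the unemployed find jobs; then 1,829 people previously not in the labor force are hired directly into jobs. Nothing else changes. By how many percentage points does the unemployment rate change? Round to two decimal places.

The unemployment rate changes by −2.56 percentage points.

Initially, labor force = 97,651 + 11,650 = 109,301, so u = 11,650/109,301 = 10.66%.
After the first change, unemployed falls and employed rises by 2,649; labor force unchanged → E = 100,300, U = 9,001, labor force = 109,301.
After the second change, employed and labor force both rise by 1,829; unemployed unchanged → E = 102,129, U = 9,001, labor force = 111,130.
New unemployment rate = 9,001 / 111,130 = 8.10%.
Change = 8.10% − 10.66% = −2.56 percentage points.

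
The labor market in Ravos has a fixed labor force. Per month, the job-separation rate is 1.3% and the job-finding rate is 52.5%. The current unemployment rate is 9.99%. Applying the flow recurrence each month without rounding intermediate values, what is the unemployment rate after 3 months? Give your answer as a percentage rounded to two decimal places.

Unemployment rate after three months ≈ 3.16%.

With a fixed labor force, u_{t+1} = u_t + s·(1−u_t) − f·u_t = u_t·(1−s−f) + s.
Here 1−s−f = 0.462 and s = 0.013.
u_1 = 0.099900 × 0.462 + 0.013 = 0.059154.
u_2 = 0.059154 × 0.462 + 0.013 = 0.040329.
u_3 = 0.040329 × 0.462 + 0.013 = 0.031632.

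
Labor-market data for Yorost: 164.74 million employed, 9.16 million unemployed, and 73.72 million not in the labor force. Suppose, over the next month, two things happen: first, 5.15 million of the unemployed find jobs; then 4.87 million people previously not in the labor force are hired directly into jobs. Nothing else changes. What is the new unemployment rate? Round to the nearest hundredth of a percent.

New unemployment rate ≈ 2.24%.

Initially, labor force = 164.74 + 9.16 = 173.90 million, so u = 9.16/173.90 = 5.27%.
After the first change, unemployed falls and employed rises by 5.15; labor force unchanged → E = 169.89, U = 4.01, labor force = 173.90 million.
After the second change, employed and labor force both rise by 4.87; unemployed unchanged → E = 174.76, U = 4.01, labor force = 178.77 million.
New unemployment rate = 4.01 / 178.77 = 2.24%.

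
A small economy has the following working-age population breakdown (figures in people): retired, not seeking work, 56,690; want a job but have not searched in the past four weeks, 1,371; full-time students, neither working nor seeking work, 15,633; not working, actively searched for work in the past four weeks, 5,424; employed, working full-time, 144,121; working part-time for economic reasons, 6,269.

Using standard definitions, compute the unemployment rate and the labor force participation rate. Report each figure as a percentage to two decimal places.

Employed = 144,121 + 6,269 = 150,390 (anyone who worked, including part-time for economic reasons, counts as employed).
Unemployed = 5,424.
Labor force = 150,390 + 5,424 = 155,814.
Not in labor force = 56,690 + 1,371 + 15,633 = 73,694 (those not working and not actively searching are outside the labor force — including those who want a job but have given up searching).
Civilian working-age population = 155,814 + 73,694 = 229,508.
Unemployment rate = 5,424 / 155,814 = 3.48%.
Labor force participation rate = 155,814 / 229,508 = 67.89%.

Unemployment rate ≈ 3.48%; labor force participation rate ≈ 67.89%.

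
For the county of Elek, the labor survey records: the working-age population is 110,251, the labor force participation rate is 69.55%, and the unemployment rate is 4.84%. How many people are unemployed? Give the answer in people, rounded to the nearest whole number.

About 3,711 are unemployed.

Labor force = 0.6955 × 110,251 = 76,680.
Unemployed = 0.0484 × 76,680 ≈ 3,711.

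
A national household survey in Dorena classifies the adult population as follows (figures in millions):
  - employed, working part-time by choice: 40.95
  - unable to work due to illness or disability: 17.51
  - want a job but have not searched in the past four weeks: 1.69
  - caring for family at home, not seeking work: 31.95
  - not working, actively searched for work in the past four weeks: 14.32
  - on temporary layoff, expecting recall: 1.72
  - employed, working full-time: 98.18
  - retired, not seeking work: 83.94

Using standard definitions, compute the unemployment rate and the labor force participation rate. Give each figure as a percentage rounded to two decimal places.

Unemployment rate ≈ 10.34%; labor force participation rate ≈ 53.46%.

Employed = 40.95 + 98.18 = 139.13 million.
Unemployed = 14.32 + 1.72 = 16.04 million (jobless and actively searching, or on temporary layoff).
Labor force = 139.13 + 16.04 = 155.17 million.
Not in labor force = 17.51 + 1.69 + 31.95 + 83.94 = 135.09 million (those not working and not actively searching are outside the labor force — including those who want a job but have given up searching).
Civilian working-age population = 155.17 + 135.09 = 290.26 million.
Unemployment rate = 16.04 / 155.17 = 10.34%.
Labor force participation rate = 155.17 / 290.26 = 53.46%.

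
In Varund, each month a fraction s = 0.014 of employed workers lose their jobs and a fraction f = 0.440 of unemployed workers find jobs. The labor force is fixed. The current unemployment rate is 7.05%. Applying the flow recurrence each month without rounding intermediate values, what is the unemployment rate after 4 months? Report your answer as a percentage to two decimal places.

With a fixed labor force, u_{t+1} = u_t + s·(1−u_t) − f·u_t = u_t·(1−s−f) + s.
Here 1−s−f = 0.546 and s = 0.014.
u_1 = 0.070500 × 0.546 + 0.014 = 0.052493.
u_2 = 0.052493 × 0.546 + 0.014 = 0.042661.
u_3 = 0.042661 × 0.546 + 0.014 = 0.037293.
u_4 = 0.037293 × 0.546 + 0.014 = 0.034362.

Unemployment rate after four months ≈ 3.44%.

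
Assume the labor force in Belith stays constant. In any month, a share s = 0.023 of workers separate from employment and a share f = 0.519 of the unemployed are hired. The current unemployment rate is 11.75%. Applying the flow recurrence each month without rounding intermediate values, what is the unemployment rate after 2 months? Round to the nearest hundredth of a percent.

With a fixed labor force, u_{t+1} = u_t + s·(1−u_t) − f·u_t = u_t·(1−s−f) + s.
Here 1−s−f = 0.458 and s = 0.023.
u_1 = 0.117500 × 0.458 + 0.023 = 0.076815.
u_2 = 0.076815 × 0.458 + 0.023 = 0.058181.

Unemployment rate after two months ≈ 5.82%.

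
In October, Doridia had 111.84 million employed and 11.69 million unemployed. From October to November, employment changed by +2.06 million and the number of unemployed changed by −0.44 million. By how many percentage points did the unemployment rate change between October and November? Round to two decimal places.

The unemployment rate changed by −0.47 percentage points.

October: labor force = 111.84 + 11.69 = 123.53; u = 11.69/123.53 = 9.46%.
November: labor force = 113.90 + 11.25 = 125.15; u = 11.25/125.15 = 8.99%.
Change = 8.99% − 9.46% = −0.47 pp.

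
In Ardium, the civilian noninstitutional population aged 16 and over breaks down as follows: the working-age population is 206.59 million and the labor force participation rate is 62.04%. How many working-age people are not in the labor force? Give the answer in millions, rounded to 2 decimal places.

About 78.42 million are not in the labor force.

Share not in the labor force = 1 − 0.6204 = 0.3796.
Not in labor force = 0.3796 × 206.59 ≈ 78.42 million.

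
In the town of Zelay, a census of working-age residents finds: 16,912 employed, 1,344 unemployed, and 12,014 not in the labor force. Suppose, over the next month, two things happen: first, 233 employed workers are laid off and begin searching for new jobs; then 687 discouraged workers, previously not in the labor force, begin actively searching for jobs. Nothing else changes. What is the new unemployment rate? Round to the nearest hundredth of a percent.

Initially, labor force = 16,912 + 1,344 = 18,256, so u = 1,344/18,256 = 7.36%.
After the first change, employed falls and unemployed rises by 233; labor force unchanged → E = 16,679, U = 1,577, labor force = 18,256.
After the second change, unemployed and labor force both rise by 687 → E = 16,679, U = 2,264, labor force = 18,943.
New unemployment rate = 2,264 / 18,943 = 11.95%.

New unemployment rate ≈ 11.95%.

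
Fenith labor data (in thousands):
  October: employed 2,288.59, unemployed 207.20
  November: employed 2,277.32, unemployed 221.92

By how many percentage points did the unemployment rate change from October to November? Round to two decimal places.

The unemployment rate changed by +0.58 percentage points.

October: labor force = 2,288.59 + 207.20 = 2,495.79; u = 207.20/2,495.79 = 8.30%.
November: labor force = 2,277.32 + 221.92 = 2,499.24; u = 221.92/2,499.24 = 8.88%.
Change = 8.88% − 8.30% = +0.58 pp.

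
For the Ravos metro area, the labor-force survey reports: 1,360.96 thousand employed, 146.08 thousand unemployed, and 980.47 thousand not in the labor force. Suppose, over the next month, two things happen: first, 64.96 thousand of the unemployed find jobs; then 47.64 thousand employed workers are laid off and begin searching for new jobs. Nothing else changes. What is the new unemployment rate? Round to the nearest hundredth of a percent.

Initially, labor force = 1,360.96 + 146.08 = 1,507.04 thousand, so u = 146.08/1,507.04 = 9.69%.
After the first change, unemployed falls and employed rises by 64.96; labor force unchanged → E = 1,425.92, U = 81.12, labor force = 1,507.04 thousand.
After the second change, employed falls and unemployed rises by 47.64; labor force unchanged → E = 1,378.28, U = 128.76, labor force = 1,507.04 thousand.
New unemployment rate = 128.76 / 1,507.04 = 8.54%.

New unemployment rate ≈ 8.54%.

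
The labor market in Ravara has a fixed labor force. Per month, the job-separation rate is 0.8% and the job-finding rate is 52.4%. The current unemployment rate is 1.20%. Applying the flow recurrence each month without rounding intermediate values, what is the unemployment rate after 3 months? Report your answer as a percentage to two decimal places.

Unemployment rate after three months ≈ 1.47%.

With a fixed labor force, u_{t+1} = u_t + s·(1−u_t) − f·u_t = u_t·(1−s−f) + s.
Here 1−s−f = 0.468 and s = 0.008.
u_1 = 0.012000 × 0.468 + 0.008 = 0.013616.
u_2 = 0.013616 × 0.468 + 0.008 = 0.014372.
u_3 = 0.014372 × 0.468 + 0.008 = 0.014726.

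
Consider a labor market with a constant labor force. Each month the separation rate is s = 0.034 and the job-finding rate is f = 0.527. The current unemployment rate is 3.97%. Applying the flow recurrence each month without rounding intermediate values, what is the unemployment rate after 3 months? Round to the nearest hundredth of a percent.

With a fixed labor force, u_{t+1} = u_t + s·(1−u_t) − f·u_t = u_t·(1−s−f) + s.
Here 1−s−f = 0.439 and s = 0.034.
u_1 = 0.039700 × 0.439 + 0.034 = 0.051428.
u_2 = 0.051428 × 0.439 + 0.034 = 0.056577.
u_3 = 0.056577 × 0.439 + 0.034 = 0.058837.

Unemployment rate after three months ≈ 5.88%.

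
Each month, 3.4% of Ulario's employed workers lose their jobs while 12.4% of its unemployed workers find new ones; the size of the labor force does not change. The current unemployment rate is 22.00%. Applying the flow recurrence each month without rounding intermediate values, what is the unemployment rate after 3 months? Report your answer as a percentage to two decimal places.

Unemployment rate after three months ≈ 21.81%.

With a fixed labor force, u_{t+1} = u_t + s·(1−u_t) − f·u_t = u_t·(1−s−f) + s.
Here 1−s−f = 0.842 and s = 0.034.
u_1 = 0.220000 × 0.842 + 0.034 = 0.219240.
u_2 = 0.219240 × 0.842 + 0.034 = 0.218600.
u_3 = 0.218600 × 0.842 + 0.034 = 0.218061.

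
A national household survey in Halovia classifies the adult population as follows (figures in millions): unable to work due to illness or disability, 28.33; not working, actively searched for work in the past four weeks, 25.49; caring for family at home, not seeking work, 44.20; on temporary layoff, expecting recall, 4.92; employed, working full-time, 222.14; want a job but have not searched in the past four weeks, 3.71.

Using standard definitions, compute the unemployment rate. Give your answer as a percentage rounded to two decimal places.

Employed = 222.14 million.
Unemployed = 25.49 + 4.92 = 30.41 million (jobless and actively searching, or on temporary layoff).
Labor force = 222.14 + 30.41 = 252.55 million.
Unemployment rate = 30.41 / 252.55 = 12.04%.

Unemployment rate ≈ 12.04%.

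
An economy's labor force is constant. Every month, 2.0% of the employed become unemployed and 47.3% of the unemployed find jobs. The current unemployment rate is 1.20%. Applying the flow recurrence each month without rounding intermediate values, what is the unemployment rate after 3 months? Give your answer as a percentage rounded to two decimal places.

With a fixed labor force, u_{t+1} = u_t + s·(1−u_t) − f·u_t = u_t·(1−s−f) + s.
Here 1−s−f = 0.507 and s = 0.020.
u_1 = 0.012000 × 0.507 + 0.020 = 0.026084.
u_2 = 0.026084 × 0.507 + 0.020 = 0.033225.
u_3 = 0.033225 × 0.507 + 0.020 = 0.036845.

Unemployment rate after three months ≈ 3.68%.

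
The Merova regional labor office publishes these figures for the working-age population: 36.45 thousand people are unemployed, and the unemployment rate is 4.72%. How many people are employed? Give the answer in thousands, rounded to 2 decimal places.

Labor force = U / u = 36.45 / 0.0472 ≈ 772.25 thousand.
Employed = labor force − unemployed = 772.25 − 36.45 = 735.80 thousand.

About 735.80 thousand are employed.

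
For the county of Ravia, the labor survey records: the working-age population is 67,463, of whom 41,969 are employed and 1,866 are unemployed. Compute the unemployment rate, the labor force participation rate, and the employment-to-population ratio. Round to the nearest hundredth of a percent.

Unemployment rate ≈ 4.26%; labor force participation rate ≈ 64.98%; employment-population ratio ≈ 62.21%.

Labor force = employed + unemployed = 41,969 + 1,866 = 43,835.
Unemployment rate = 1,866 / 43,835 = 4.26%.
Labor force participation rate = 43,835 / 67,463 = 64.98%.
Employment-population ratio = 41,969 / 67,463 = 62.21%.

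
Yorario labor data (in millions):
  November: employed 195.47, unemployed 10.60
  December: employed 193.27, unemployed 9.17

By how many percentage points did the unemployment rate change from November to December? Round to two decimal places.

The unemployment rate changed by −0.61 percentage points.

November: labor force = 195.47 + 10.60 = 206.07; u = 10.60/206.07 = 5.14%.
December: labor force = 193.27 + 9.17 = 202.44; u = 9.17/202.44 = 4.53%.
Change = 4.53% − 5.14% = −0.61 pp.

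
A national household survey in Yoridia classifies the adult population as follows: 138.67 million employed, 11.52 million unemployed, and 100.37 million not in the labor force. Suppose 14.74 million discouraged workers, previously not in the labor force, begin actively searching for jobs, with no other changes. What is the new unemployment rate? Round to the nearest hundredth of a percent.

Initially, labor force = 138.67 + 11.52 = 150.19 million, so u = 11.52/150.19 = 7.67%.
After the change, unemployed and labor force both rise by 14.74 → E = 138.67, U = 26.26, labor force = 164.93 million.
New unemployment rate = 26.26 / 164.93 = 15.92%.

New unemployment rate ≈ 15.92%.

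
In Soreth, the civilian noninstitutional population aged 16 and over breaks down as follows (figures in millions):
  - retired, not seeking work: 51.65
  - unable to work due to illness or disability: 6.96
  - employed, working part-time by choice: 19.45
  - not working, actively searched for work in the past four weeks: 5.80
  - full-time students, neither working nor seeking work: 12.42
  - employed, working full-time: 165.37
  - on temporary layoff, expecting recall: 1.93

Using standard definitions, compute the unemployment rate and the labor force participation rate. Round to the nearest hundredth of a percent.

Unemployment rate ≈ 4.01%; labor force participation rate ≈ 73.05%.

Employed = 19.45 + 165.37 = 184.82 million.
Unemployed = 5.80 + 1.93 = 7.73 million (jobless and actively searching, or on temporary layoff).
Labor force = 184.82 + 7.73 = 192.55 million.
Not in labor force = 51.65 + 6.96 + 12.42 = 71.03 million (those not working and not actively searching are outside the labor force).
Civilian working-age population = 192.55 + 71.03 = 263.58 million.
Unemployment rate = 7.73 / 192.55 = 4.01%.
Labor force participation rate = 192.55 / 263.58 = 73.05%.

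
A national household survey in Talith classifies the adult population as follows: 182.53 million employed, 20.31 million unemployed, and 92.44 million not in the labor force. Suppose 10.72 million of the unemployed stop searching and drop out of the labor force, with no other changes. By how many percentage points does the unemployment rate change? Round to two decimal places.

Initially, labor force = 182.53 + 20.31 = 202.84 million, so u = 20.31/202.84 = 10.01%.
After the change, unemployed and labor force both fall by 10.72 → E = 182.53, U = 9.59, labor force = 192.12 million.
New unemployment rate = 9.59 / 192.12 = 4.99%.
Change = 4.99% − 10.01% = −5.02 percentage points.

The unemployment rate changes by −5.02 percentage points.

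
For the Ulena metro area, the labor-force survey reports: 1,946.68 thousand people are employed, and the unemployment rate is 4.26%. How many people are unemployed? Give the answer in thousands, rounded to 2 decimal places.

Let U be the number unemployed. The labor force is E + U, and U/(E+U) = 0.0426.
So U = 0.0426 × 1,946.68 / (1 − 0.0426) = 82.9286 / 0.9574 ≈ 86.62 thousand.

About 86.62 thousand are unemployed.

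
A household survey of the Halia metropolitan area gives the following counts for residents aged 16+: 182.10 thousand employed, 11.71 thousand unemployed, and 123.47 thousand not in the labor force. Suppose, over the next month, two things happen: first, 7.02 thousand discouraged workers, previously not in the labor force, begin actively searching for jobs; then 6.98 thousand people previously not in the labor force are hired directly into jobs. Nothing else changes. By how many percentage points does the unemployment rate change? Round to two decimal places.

The unemployment rate changes by +2.97 percentage points.

Initially, labor force = 182.10 + 11.71 = 193.81 thousand, so u = 11.71/193.81 = 6.04%.
After the first change, unemployed and labor force both rise by 7.02 → E = 182.10, U = 18.73, labor force = 200.83 thousand.
After the second change, employed and labor force both rise by 6.98; unemployed unchanged → E = 189.08, U = 18.73, labor force = 207.81 thousand.
New unemployment rate = 18.73 / 207.81 = 9.01%.
Change = 9.01% − 6.04% = +2.97 percentage points.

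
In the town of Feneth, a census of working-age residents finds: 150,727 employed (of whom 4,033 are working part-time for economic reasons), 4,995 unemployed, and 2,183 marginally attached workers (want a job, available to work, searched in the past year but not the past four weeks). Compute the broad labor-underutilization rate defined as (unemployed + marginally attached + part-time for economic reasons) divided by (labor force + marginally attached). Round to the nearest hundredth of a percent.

Labor force = 150,727 + 4,995 = 155,722.
Numerator = 4,995 + 2,183 + 4,033 = 11,211.
Denominator = 155,722 + 2,183 = 157,905.
Broad rate = 11,211 / 157,905 = 7.10%.

Broad underutilization rate ≈ 7.10%.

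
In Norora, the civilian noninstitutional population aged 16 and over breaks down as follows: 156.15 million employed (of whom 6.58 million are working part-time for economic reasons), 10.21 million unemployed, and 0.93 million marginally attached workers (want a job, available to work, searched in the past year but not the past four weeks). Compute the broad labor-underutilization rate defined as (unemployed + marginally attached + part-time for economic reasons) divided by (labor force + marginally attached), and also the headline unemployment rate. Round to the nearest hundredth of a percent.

Broad underutilization rate ≈ 10.59%; headline unemployment rate ≈ 6.14%.

Labor force = 156.15 + 10.21 = 166.36 million.
Numerator = 10.21 + 0.93 + 6.58 = 17.72 million.
Denominator = 166.36 + 0.93 = 167.29 million.
Broad rate = 17.72 / 167.29 = 10.59%.
Headline unemployment rate = 10.21 / 166.36 = 6.14%.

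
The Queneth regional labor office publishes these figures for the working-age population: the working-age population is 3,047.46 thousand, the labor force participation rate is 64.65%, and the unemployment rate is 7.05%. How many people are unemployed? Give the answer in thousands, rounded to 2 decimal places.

About 138.90 thousand are unemployed.

Labor force = 0.6465 × 3,047.46 = 1,970.18 thousand.
Unemployed = 0.0705 × 1,970.18 ≈ 138.90 thousand.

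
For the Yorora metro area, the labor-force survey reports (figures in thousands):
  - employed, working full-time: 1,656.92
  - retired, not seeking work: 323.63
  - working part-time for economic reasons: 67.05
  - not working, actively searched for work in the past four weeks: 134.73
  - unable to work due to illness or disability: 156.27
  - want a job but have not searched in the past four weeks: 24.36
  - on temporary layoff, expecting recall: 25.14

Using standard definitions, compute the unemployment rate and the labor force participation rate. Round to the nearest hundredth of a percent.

Employed = 1,656.92 + 67.05 = 1,723.97 thousand (anyone who worked, including part-time for economic reasons, counts as employed).
Unemployed = 134.73 + 25.14 = 159.87 thousand (jobless and actively searching, or on temporary layoff).
Labor force = 1,723.97 + 159.87 = 1,883.84 thousand.
Not in labor force = 323.63 + 156.27 + 24.36 = 504.26 thousand (those not working and not actively searching are outside the labor force — including those who want a job but have given up searching).
Civilian working-age population = 1,883.84 + 504.26 = 2,388.10 thousand.
Unemployment rate = 159.87 / 1,883.84 = 8.49%.
Labor force participation rate = 1,883.84 / 2,388.10 = 78.88%.

Unemployment rate ≈ 8.49%; labor force participation rate ≈ 78.88%.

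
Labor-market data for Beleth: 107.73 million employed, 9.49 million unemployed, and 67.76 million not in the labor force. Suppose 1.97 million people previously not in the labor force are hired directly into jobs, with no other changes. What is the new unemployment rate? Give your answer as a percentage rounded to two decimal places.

New unemployment rate ≈ 7.96%.

Initially, labor force = 107.73 + 9.49 = 117.22 million, so u = 9.49/117.22 = 8.10%.
After the change, employed and labor force both rise by 1.97; unemployed unchanged → E = 109.70, U = 9.49, labor force = 119.19 million.
New unemployment rate = 9.49 / 119.19 = 7.96%.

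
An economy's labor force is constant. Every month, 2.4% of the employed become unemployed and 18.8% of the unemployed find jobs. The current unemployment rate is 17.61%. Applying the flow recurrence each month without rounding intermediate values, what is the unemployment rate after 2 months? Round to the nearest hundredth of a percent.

With a fixed labor force, u_{t+1} = u_t + s·(1−u_t) − f·u_t = u_t·(1−s−f) + s.
Here 1−s−f = 0.788 and s = 0.024.
u_1 = 0.176100 × 0.788 + 0.024 = 0.162767.
u_2 = 0.162767 × 0.788 + 0.024 = 0.152260.

Unemployment rate after two months ≈ 15.23%.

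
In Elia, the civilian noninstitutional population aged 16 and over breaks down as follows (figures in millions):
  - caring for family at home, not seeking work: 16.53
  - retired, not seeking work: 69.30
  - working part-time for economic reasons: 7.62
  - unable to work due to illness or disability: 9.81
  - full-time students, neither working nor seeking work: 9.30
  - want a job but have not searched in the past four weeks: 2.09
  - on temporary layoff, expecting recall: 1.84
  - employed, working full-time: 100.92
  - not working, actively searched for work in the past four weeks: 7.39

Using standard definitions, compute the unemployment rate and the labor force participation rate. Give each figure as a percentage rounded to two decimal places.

Unemployment rate ≈ 7.84%; labor force participation rate ≈ 52.39%.

Employed = 7.62 + 100.92 = 108.54 million (anyone who worked, including part-time for economic reasons, counts as employed).
Unemployed = 1.84 + 7.39 = 9.23 million (jobless and actively searching, or on temporary layoff).
Labor force = 108.54 + 9.23 = 117.77 million.
Not in labor force = 16.53 + 69.30 + 9.81 + 9.30 + 2.09 = 107.03 million (those not working and not actively searching are outside the labor force — including those who want a job but have given up searching).
Civilian working-age population = 117.77 + 107.03 = 224.80 million.
Unemployment rate = 9.23 / 117.77 = 7.84%.
Labor force participation rate = 117.77 / 224.80 = 52.39%.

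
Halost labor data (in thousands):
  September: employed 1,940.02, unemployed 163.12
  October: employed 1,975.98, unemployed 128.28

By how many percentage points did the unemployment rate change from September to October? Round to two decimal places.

September: labor force = 1,940.02 + 163.12 = 2,103.14; u = 163.12/2,103.14 = 7.76%.
October: labor force = 1,975.98 + 128.28 = 2,104.26; u = 128.28/2,104.26 = 6.10%.
Change = 6.10% − 7.76% = −1.66 pp.

The unemployment rate changed by −1.66 percentage points.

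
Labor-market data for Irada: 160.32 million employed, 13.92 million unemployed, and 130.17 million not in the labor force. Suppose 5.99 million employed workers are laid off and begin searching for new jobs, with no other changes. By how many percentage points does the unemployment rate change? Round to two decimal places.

Initially, labor force = 160.32 + 13.92 = 174.24 million, so u = 13.92/174.24 = 7.99%.
After the change, employed falls and unemployed rises by 5.99; labor force unchanged → E = 154.33, U = 19.91, labor force = 174.24 million.
New unemployment rate = 19.91 / 174.24 = 11.43%.
Change = 11.43% − 7.99% = +3.44 percentage points.

The unemployment rate changes by +3.44 percentage points.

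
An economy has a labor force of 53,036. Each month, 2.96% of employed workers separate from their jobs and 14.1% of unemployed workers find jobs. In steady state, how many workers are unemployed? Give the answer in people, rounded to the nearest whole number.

Steady-state unemployment rate u* = s/(s+f) = 2.96/(2.96+14.1) = 0.173505.
Unemployed = u* × labor force = 0.173505 × 53,036 ≈ 9,202.

About 9,202 are unemployed in steady state.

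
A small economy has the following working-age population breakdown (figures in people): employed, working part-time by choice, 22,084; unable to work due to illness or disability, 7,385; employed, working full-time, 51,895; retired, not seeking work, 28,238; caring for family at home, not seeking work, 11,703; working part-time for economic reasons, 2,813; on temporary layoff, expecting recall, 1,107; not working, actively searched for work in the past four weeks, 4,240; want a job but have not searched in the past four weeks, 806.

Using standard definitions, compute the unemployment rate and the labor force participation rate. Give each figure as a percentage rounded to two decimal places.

Employed = 22,084 + 51,895 + 2,813 = 76,792 (anyone who worked, including part-time for economic reasons, counts as employed).
Unemployed = 1,107 + 4,240 = 5,347 (jobless and actively searching, or on temporary layoff).
Labor force = 76,792 + 5,347 = 82,139.
Not in labor force = 7,385 + 28,238 + 11,703 + 806 = 48,132 (those not working and not actively searching are outside the labor force — including those who want a job but have given up searching).
Civilian working-age population = 82,139 + 48,132 = 130,271.
Unemployment rate = 5,347 / 82,139 = 6.51%.
Labor force participation rate = 82,139 / 130,271 = 63.05%.

Unemployment rate ≈ 6.51%; labor force participation rate ≈ 63.05%.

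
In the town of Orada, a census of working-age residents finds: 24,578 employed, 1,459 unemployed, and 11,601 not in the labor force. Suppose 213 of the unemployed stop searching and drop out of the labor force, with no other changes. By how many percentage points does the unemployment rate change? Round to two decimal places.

Initially, labor force = 24,578 + 1,459 = 26,037, so u = 1,459/26,037 = 5.60%.
After the change, unemployed and labor force both fall by 213 → E = 24,578, U = 1,246, labor force = 25,824.
New unemployment rate = 1,246 / 25,824 = 4.82%.
Change = 4.82% − 5.60% = −0.78 percentage points.

The unemployment rate changes by −0.78 percentage points.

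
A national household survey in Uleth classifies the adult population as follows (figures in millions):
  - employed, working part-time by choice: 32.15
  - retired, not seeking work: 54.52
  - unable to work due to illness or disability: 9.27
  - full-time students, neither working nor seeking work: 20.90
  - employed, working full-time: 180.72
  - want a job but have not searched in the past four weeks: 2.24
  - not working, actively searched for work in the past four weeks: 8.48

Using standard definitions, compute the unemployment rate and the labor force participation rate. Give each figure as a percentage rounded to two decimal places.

Unemployment rate ≈ 3.83%; labor force participation rate ≈ 71.80%.

Employed = 32.15 + 180.72 = 212.87 million.
Unemployed = 8.48 million.
Labor force = 212.87 + 8.48 = 221.35 million.
Not in labor force = 54.52 + 9.27 + 20.90 + 2.24 = 86.93 million (those not working and not actively searching are outside the labor force — including those who want a job but have given up searching).
Civilian working-age population = 221.35 + 86.93 = 308.28 million.
Unemployment rate = 8.48 / 221.35 = 3.83%.
Labor force participation rate = 221.35 / 308.28 = 71.80%.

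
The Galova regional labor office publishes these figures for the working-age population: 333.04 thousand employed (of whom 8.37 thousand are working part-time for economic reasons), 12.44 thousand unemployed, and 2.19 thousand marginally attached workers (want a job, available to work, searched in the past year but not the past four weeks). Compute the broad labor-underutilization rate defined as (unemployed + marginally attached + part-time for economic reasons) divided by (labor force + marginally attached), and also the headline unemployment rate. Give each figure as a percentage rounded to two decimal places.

Broad underutilization rate ≈ 6.62%; headline unemployment rate ≈ 3.60%.

Labor force = 333.04 + 12.44 = 345.48 thousand.
Numerator = 12.44 + 2.19 + 8.37 = 23.00 thousand.
Denominator = 345.48 + 2.19 = 347.67 thousand.
Broad rate = 23.00 / 347.67 = 6.62%.
Headline unemployment rate = 12.44 / 345.48 = 3.60%.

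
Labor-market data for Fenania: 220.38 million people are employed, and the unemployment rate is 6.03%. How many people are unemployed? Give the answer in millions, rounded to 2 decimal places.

Let U be the number unemployed. The labor force is E + U, and U/(E+U) = 0.0603.
So U = 0.0603 × 220.38 / (1 − 0.0603) = 13.2889 / 0.9397 ≈ 14.14 million.

About 14.14 million are unemployed.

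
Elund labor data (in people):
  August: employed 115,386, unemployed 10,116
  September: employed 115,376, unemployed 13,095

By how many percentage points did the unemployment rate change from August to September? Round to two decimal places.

August: labor force = 115,386 + 10,116 = 125,502; u = 10,116/125,502 = 8.06%.
September: labor force = 115,376 + 13,095 = 128,471; u = 13,095/128,471 = 10.19%.
Change = 10.19% − 8.06% = +2.13 pp.

The unemployment rate changed by +2.13 percentage points.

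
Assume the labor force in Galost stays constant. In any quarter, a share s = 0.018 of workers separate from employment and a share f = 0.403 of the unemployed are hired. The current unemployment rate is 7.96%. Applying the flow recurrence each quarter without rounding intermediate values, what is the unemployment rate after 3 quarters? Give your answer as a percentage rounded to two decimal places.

Unemployment rate after three quarters ≈ 4.99%.

With a fixed labor force, u_{t+1} = u_t + s·(1−u_t) − f·u_t = u_t·(1−s−f) + s.
Here 1−s−f = 0.579 and s = 0.018.
u_1 = 0.079600 × 0.579 + 0.018 = 0.064088.
u_2 = 0.064088 × 0.579 + 0.018 = 0.055107.
u_3 = 0.055107 × 0.579 + 0.018 = 0.049907.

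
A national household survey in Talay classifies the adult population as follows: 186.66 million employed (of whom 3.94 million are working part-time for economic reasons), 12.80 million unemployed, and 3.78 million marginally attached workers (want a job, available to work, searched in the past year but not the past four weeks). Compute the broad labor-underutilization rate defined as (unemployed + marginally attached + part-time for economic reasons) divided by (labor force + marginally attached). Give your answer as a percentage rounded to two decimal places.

Broad underutilization rate ≈ 10.10%.

Labor force = 186.66 + 12.80 = 199.46 million.
Numerator = 12.80 + 3.78 + 3.94 = 20.52 million.
Denominator = 199.46 + 3.78 = 203.24 million.
Broad rate = 20.52 / 203.24 = 10.10%.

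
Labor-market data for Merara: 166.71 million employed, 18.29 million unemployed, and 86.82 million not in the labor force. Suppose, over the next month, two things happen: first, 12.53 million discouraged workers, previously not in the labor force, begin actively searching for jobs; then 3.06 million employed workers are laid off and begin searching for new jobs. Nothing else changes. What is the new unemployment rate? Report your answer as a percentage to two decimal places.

Initially, labor force = 166.71 + 18.29 = 185.00 million, so u = 18.29/185.00 = 9.89%.
After the first change, unemployed and labor force both rise by 12.53 → E = 166.71, U = 30.82, labor force = 197.53 million.
After the second change, employed falls and unemployed rises by 3.06; labor force unchanged → E = 163.65, U = 33.88, labor force = 197.53 million.
New unemployment rate = 33.88 / 197.53 = 17.15%.

New unemployment rate ≈ 17.15%.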